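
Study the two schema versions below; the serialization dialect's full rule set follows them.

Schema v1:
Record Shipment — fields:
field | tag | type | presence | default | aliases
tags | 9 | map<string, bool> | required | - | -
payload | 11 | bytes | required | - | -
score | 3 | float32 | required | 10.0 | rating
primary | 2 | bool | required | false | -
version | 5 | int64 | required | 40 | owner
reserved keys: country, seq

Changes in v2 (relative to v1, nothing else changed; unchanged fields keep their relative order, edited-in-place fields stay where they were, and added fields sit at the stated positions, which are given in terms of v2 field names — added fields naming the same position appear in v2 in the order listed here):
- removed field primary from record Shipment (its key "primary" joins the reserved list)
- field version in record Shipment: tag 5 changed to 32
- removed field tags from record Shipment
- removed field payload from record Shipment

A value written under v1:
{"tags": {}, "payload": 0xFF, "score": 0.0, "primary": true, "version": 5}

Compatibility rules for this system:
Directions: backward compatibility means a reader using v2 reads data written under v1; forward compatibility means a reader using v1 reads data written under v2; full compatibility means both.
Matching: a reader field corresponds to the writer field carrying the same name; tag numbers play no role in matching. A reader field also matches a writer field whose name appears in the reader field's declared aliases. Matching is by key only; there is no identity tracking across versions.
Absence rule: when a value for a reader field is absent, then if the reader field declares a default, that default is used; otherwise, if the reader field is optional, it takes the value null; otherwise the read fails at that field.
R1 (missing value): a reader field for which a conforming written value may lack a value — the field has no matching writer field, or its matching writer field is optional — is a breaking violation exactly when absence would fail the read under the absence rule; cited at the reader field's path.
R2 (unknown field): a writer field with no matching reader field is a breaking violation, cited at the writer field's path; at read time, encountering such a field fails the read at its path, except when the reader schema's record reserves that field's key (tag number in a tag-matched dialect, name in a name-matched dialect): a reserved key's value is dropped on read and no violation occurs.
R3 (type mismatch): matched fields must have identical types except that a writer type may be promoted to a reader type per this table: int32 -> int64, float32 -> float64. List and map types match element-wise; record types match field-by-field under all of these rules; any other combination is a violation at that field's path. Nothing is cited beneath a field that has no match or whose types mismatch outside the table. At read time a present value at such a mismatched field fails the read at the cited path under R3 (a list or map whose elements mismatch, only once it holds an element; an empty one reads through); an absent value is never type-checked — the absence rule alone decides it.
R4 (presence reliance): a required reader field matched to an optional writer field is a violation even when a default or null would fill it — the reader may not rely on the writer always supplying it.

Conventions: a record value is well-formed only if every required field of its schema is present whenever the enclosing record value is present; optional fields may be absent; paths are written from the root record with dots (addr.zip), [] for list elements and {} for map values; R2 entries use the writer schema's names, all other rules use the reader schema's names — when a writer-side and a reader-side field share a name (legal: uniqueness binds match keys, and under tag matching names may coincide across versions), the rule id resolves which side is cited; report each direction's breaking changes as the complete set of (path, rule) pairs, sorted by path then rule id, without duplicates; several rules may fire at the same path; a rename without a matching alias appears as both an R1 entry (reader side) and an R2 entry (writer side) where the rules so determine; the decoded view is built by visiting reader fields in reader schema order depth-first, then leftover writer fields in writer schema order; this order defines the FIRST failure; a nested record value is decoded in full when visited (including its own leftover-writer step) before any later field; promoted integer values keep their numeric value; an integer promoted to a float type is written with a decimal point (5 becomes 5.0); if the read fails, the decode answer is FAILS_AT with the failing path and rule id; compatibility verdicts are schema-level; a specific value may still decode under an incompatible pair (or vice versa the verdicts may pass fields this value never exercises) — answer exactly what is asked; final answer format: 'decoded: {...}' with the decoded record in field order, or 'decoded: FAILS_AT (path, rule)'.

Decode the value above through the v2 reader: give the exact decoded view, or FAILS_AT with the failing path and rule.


decoded: FAILS_AT (tags, R2)

in Shipment below, arrows point writer -> reader
decoding the Shipment value with the v2 reader:
  score := 0.0
  version := 5
  read fails at tags under R2 (unknown field)
  => FAILS_AT (tags, R2)
checking off the Shipment differences that do not matter here:
  removed field primary from record Shipment (its key "primary" joins the reserved list) -> inert under this dialect — no rule fires on Shipment and the result does not move
  field version in record Shipment: tag 5 changed to 32 -> inert under this dialect — no rule fires on Shipment and the result does not move
  removed field payload from record Shipment -> changes Shipment's schema-level verdicts only — the decode of this value is the same


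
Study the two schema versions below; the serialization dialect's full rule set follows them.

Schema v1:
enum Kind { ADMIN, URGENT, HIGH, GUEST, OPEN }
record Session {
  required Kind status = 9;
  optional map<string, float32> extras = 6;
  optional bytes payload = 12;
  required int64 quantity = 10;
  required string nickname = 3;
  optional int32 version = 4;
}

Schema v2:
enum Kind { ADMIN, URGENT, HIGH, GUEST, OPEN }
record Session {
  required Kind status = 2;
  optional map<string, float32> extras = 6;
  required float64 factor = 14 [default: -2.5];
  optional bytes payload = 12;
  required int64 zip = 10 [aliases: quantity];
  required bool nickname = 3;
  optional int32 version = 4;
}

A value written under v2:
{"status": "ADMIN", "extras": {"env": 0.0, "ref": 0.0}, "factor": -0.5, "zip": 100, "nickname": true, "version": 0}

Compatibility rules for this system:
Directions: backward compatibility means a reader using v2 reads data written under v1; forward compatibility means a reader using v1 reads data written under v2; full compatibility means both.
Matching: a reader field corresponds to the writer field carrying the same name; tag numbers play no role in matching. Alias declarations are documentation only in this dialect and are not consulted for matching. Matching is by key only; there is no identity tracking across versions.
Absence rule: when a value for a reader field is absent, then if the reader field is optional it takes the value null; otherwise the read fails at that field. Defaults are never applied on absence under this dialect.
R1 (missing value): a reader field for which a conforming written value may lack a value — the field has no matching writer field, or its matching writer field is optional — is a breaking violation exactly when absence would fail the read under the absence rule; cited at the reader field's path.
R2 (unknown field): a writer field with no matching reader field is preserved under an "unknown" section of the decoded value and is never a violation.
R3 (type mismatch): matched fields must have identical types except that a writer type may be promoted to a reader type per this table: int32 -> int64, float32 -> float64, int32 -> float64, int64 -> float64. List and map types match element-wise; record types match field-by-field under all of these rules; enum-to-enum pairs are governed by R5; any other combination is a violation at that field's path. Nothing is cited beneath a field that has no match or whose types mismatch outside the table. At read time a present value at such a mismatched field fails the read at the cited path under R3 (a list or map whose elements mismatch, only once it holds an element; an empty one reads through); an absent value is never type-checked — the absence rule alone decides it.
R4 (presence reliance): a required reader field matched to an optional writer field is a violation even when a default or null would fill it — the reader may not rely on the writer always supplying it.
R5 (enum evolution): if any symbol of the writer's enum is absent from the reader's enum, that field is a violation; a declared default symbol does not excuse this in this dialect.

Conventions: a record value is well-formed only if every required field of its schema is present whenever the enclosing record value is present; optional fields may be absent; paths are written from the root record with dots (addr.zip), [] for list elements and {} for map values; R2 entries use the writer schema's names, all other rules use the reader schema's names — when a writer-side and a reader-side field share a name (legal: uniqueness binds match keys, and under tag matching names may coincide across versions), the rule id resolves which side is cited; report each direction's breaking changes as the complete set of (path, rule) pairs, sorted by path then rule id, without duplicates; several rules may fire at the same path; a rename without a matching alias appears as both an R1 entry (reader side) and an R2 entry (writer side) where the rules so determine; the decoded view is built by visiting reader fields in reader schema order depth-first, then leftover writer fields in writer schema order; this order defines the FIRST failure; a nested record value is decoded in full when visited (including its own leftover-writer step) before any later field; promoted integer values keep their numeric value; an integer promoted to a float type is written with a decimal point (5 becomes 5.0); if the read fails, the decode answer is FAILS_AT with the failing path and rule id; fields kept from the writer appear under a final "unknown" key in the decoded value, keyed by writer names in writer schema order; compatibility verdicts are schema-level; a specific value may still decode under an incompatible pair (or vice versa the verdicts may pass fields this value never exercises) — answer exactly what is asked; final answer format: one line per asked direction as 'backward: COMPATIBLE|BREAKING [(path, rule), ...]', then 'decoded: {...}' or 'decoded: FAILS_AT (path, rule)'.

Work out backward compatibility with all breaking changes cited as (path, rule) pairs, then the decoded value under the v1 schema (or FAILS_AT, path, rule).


each type pair in Session: writer, then reader
backward pass over Session, reader schema v2, writer schema v1:
  status <- status (Kind -> Kind, writer required)
  extras <- extras (map<string, float32> -> map<string, float32>, writer optional)
  no writer field matches reader factor
  payload <- payload (bytes -> bytes, writer optional)
  no writer field matches reader zip
  nickname <- nickname (string -> bool, writer required)
  version <- version (int32 -> int32, writer optional)
  quantity (writer side), unknown to reader
  R1 fires at factor
  R3 fires at nickname
  R1 fires at zip
  backward on Session therefore BREAKING (3)
decode (reader v1):
  status := "ADMIN"
  extras := {"env": 0.0, "ref": 0.0}
  payload := null (missing; optional => null)
  read fails at quantity under R1 (no fill)
  => FAILS_AT (quantity, R1)
the rest of the Session diff is inert for this question:
  field status in record Session: tag 9 changed to 2 -> fires no rule on Session, leaving the asked answer as it is

backward: BREAKING [(factor, R1), (nickname, R3), (zip, R1)]; decoded: FAILS_AT (quantity, R1)


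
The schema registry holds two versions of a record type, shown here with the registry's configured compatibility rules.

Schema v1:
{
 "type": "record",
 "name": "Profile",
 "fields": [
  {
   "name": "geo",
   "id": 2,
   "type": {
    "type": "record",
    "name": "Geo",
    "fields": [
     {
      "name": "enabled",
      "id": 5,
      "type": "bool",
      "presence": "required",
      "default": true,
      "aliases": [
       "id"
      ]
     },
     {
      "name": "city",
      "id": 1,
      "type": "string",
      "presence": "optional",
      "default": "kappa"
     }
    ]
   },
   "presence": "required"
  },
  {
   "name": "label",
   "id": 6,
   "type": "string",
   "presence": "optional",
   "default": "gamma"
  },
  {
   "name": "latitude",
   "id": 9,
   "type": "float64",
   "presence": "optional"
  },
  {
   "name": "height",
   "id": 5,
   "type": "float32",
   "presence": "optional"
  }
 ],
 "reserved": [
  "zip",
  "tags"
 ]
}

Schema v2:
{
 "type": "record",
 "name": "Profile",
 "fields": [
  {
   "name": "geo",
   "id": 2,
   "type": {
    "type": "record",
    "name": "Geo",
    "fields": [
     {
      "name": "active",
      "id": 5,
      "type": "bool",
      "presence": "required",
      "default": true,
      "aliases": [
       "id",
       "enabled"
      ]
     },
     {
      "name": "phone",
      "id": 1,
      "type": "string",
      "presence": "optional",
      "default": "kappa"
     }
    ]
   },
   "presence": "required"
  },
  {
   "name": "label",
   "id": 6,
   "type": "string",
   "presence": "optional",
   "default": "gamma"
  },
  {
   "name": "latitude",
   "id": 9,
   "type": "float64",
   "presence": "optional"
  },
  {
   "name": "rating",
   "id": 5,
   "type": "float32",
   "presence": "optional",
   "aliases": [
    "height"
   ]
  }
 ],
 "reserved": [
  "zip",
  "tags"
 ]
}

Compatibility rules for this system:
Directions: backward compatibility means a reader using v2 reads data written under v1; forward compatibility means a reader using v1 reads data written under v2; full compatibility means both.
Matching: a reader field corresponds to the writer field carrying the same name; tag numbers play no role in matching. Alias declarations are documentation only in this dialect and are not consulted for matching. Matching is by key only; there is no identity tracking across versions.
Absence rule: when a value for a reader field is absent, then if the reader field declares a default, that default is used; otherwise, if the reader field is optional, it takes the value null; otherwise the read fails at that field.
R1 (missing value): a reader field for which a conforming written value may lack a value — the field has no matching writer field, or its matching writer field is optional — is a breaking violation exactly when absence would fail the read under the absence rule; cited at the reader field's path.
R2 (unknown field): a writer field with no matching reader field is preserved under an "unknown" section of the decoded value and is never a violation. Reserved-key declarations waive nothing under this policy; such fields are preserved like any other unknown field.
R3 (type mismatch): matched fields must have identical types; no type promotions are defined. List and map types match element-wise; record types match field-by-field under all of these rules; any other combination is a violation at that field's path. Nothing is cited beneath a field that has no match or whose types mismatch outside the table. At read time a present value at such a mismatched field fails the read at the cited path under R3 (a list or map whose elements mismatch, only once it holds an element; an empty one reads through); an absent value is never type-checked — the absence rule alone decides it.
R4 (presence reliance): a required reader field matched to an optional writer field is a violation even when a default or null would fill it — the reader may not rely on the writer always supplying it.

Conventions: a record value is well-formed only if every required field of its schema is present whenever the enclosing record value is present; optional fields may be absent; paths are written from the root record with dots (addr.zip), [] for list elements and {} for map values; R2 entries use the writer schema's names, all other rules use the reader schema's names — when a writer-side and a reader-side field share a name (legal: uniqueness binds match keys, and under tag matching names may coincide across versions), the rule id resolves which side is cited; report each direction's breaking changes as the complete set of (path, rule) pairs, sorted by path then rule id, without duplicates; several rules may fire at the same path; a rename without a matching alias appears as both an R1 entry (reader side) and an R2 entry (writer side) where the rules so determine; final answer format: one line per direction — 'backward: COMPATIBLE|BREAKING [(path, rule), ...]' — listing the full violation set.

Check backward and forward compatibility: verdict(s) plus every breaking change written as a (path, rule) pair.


backward: COMPATIBLE []; forward: COMPATIBLE []

arrows below run writer -> reader for Profile
backward for Profile (reader v2, writer v1):
  Geo -> Geo, writer required: geo aligns to geo
  string -> string, writer optional: label aligns to label
  float64 -> float64, writer optional: latitude aligns to latitude
  rating has no writer counterpart
  leftover writer field: height
  geo.active has no writer counterpart
  geo.phone has no writer counterpart
  leftover writer field: geo.enabled
  leftover writer field: geo.city
  => no violations; backward on Profile: COMPATIBLE
forward for Profile (reader v1, writer v2):
  Geo -> Geo, writer required: geo aligns to geo
  string -> string, writer optional: label aligns to label
  float64 -> float64, writer optional: latitude aligns to latitude
  height has no writer counterpart
  leftover writer field: rating
  geo.enabled has no writer counterpart
  geo.city has no writer counterpart
  leftover writer field: geo.active
  leftover writer field: geo.phone
  => no violations; forward on Profile: COMPATIBLE


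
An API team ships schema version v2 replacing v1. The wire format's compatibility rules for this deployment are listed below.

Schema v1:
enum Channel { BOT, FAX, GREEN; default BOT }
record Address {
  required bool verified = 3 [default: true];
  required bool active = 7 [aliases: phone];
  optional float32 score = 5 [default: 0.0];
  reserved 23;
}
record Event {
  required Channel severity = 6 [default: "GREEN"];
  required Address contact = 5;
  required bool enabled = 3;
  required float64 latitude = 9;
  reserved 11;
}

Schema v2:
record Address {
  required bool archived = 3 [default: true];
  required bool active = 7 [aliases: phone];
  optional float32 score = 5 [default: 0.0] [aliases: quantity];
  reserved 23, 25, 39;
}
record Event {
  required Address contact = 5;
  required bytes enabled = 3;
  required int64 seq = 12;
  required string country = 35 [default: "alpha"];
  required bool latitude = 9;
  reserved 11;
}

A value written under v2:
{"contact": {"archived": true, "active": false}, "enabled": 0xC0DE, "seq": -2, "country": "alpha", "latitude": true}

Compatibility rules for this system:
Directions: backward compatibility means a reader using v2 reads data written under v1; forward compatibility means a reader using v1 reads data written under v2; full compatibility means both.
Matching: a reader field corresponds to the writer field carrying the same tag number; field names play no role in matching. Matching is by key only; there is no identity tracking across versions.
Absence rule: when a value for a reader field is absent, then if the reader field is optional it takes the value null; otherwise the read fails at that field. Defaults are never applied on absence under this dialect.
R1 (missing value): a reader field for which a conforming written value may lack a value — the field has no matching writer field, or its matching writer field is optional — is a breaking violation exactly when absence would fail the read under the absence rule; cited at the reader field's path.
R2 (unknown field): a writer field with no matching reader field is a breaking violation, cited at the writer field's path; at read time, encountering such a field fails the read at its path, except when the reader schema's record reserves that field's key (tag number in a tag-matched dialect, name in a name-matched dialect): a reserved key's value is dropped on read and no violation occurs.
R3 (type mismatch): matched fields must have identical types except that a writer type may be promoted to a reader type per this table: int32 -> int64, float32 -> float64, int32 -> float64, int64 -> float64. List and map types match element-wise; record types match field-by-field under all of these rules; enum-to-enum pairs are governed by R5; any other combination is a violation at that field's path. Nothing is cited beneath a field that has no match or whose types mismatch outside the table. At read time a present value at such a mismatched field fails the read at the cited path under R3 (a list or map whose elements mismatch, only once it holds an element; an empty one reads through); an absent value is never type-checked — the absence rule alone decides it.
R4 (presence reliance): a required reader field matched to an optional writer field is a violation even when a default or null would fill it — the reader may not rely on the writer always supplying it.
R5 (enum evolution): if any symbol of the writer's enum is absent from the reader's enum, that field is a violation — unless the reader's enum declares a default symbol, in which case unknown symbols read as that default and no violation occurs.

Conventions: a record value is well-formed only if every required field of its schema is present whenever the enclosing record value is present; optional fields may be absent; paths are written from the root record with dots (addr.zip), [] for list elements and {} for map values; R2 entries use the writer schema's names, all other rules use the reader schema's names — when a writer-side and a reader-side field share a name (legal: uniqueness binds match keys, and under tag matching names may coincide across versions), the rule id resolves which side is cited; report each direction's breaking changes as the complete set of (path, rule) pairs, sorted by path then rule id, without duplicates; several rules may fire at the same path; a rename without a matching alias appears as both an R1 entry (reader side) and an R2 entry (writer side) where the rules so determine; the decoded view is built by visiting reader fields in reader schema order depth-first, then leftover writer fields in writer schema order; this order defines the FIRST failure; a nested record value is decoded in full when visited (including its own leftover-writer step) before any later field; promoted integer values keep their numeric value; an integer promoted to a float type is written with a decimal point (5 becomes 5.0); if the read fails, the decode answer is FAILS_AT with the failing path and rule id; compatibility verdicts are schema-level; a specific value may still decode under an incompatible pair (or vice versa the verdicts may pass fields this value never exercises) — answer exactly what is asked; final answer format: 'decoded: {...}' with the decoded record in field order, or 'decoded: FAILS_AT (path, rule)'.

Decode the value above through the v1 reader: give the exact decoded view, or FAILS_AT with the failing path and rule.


in Event below, arrows point writer -> reader
decode walk for Event under reader schema v1:
  read fails at severity under R1 (no fill)
  => FAILS_AT (severity, R1)
checking off the Event differences that do not matter here:
  added field seq to record Event: required int64, tag 12 (in v2 it sits immediately before latitude) -> a verdict-level change on Event — the shown value reads the same
  field latitude in record Event: type float64 changed to bool -> a verdict-level change on Event — the shown value reads the same
  field enabled in record Event: type bool changed to bytes -> a verdict-level change on Event — the shown value reads the same
  added field country to record Event: required string, tag 35, default "alpha" (in v2 it sits immediately before latitude) -> a verdict-level change on Event — the shown value reads the same
  renamed field verified to archived in record Address -> fires no rule on Event under this dialect and leaves the result unchanged

decoded: FAILS_AT (severity, R1)


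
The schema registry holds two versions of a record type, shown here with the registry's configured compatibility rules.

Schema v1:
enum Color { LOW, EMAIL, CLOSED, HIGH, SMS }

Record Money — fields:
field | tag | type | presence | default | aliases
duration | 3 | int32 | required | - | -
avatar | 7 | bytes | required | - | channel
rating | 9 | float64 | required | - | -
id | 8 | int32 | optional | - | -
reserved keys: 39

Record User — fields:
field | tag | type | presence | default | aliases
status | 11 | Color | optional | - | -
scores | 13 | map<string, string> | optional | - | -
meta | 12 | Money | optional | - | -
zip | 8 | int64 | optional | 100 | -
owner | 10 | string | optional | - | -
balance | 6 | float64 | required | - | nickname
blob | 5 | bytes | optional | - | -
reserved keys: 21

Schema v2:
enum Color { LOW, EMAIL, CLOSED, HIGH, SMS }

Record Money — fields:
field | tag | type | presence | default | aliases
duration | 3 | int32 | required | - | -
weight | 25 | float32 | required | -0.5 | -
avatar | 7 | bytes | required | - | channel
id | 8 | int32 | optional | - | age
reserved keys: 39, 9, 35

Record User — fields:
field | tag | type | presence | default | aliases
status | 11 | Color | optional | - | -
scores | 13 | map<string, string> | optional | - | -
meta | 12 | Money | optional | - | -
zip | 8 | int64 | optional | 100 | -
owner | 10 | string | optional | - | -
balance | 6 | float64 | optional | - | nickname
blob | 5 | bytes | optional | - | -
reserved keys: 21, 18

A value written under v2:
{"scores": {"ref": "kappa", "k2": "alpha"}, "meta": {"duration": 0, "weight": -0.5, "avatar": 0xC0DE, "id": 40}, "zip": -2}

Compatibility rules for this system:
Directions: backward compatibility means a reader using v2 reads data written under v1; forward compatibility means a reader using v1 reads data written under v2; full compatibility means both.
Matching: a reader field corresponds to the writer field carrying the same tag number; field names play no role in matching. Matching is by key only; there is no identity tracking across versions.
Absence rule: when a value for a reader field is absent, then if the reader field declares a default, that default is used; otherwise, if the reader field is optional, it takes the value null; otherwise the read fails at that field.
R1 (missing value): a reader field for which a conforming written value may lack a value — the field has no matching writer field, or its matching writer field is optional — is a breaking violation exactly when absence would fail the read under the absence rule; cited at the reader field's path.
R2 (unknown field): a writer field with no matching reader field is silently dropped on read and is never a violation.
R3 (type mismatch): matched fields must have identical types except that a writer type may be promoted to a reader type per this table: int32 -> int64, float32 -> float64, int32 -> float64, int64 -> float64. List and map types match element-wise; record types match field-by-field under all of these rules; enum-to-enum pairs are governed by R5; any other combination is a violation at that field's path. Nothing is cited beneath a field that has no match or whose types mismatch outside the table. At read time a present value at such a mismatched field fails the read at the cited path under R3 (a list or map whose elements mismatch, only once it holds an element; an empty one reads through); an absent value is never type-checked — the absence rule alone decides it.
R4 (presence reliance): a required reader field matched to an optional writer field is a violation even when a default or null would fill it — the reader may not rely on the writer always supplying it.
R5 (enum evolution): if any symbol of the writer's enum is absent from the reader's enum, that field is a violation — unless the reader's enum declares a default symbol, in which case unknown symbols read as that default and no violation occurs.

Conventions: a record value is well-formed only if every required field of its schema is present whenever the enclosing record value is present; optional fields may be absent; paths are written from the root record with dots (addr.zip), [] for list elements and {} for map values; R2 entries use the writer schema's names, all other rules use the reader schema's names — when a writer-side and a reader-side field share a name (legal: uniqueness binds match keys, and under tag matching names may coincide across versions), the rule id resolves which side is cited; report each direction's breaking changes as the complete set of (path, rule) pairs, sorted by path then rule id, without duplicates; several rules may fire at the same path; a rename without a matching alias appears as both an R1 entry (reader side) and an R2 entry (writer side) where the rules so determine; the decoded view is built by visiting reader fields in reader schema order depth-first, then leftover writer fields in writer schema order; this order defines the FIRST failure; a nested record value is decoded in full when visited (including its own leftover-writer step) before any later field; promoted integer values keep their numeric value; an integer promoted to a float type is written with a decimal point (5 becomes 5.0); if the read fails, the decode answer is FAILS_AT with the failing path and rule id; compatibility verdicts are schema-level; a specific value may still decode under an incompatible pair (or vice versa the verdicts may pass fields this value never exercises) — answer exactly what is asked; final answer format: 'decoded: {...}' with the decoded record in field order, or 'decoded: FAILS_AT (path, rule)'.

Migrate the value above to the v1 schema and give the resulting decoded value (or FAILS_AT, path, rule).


each type pair in User: writer, then reader
decode walk for User under reader schema v1:
  status := null (absent, optional -> null)
  scores := {"ref": "kappa", "k2": "alpha"}
  meta.duration := 0
  meta.avatar := 0xC0DE
  read fails at meta.rating under R1 (no fill)
  => FAILS_AT (meta.rating, R1)
checking off the User differences that do not matter here:
  field balance in record User: required changed to optional -> affects the rule determinations only; this particular User value decodes identically
  added field weight to record Money: required float32, tag 25, default -0.5 (in v2 it sits immediately before avatar) -> inert under this dialect — no rule fires on User and the result does not move

decoded: FAILS_AT (meta.rating, R1)


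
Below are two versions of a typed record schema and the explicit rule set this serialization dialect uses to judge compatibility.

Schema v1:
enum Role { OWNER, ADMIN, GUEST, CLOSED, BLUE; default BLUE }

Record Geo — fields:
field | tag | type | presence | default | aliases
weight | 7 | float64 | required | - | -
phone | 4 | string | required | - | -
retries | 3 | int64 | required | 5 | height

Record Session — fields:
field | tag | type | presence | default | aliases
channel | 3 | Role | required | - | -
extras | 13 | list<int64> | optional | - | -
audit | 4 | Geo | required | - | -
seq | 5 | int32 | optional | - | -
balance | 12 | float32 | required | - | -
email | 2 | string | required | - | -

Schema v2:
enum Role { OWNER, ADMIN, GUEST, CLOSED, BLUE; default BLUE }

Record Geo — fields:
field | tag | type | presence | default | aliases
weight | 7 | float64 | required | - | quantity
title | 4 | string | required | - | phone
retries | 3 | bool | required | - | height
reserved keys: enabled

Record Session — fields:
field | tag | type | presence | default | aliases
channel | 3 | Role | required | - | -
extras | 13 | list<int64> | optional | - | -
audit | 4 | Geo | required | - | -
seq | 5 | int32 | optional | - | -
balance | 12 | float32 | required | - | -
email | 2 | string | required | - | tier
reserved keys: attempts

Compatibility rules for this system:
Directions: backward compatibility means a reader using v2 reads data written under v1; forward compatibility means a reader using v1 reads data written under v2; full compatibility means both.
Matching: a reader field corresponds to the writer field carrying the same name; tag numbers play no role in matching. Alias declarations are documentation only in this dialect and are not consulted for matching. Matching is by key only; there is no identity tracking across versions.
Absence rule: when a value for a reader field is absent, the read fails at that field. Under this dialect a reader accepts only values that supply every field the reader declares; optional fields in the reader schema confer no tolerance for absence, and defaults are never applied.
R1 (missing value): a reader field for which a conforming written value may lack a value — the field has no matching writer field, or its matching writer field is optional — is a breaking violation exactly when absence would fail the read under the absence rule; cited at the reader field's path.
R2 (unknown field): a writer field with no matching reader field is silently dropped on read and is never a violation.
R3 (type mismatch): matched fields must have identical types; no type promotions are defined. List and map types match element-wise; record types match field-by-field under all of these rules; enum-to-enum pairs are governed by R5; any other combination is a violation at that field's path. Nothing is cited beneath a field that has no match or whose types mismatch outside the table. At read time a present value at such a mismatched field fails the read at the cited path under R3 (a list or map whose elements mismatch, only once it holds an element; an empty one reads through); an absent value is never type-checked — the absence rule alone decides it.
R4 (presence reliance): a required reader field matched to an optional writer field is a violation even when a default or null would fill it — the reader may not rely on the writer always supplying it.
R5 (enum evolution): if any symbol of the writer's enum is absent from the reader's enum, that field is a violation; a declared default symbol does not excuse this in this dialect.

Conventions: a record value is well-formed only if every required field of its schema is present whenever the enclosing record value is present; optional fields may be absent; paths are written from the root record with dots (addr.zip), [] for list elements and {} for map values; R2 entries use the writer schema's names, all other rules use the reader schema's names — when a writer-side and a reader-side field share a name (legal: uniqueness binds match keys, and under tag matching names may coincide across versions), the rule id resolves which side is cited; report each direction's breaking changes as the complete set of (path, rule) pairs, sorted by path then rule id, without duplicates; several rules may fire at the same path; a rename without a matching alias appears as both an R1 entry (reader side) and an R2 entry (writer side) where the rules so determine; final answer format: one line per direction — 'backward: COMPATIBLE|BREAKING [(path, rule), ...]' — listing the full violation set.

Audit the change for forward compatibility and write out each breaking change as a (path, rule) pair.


each type pair in Session: writer, then reader
forward pass over Session, reader schema v1, writer schema v2:
  channel: Role -> Role, writer required; from channel
  extras: list<int64> -> list<int64>, writer optional; from extras
  audit: Geo -> Geo, writer required; from audit
  seq: int32 -> int32, writer optional; from seq
  balance: float32 -> float32, writer required; from balance
  email: string -> string, writer required; from email
  audit.weight: float64 -> float64, writer required; from audit.weight
  audit.phone has no writer counterpart
  audit.retries: bool -> int64, writer required; from audit.retries
  writer audit.title: unknown to reader
  R1 fires at audit.phone
  R3 fires at audit.retries
  R1 fires at extras
  R1 fires at seq
  => 4 violation(s): forward is BREAKING for Session

forward: BREAKING [(audit.phone, R1), (audit.retries, R3), (extras, R1), (seq, R1)]


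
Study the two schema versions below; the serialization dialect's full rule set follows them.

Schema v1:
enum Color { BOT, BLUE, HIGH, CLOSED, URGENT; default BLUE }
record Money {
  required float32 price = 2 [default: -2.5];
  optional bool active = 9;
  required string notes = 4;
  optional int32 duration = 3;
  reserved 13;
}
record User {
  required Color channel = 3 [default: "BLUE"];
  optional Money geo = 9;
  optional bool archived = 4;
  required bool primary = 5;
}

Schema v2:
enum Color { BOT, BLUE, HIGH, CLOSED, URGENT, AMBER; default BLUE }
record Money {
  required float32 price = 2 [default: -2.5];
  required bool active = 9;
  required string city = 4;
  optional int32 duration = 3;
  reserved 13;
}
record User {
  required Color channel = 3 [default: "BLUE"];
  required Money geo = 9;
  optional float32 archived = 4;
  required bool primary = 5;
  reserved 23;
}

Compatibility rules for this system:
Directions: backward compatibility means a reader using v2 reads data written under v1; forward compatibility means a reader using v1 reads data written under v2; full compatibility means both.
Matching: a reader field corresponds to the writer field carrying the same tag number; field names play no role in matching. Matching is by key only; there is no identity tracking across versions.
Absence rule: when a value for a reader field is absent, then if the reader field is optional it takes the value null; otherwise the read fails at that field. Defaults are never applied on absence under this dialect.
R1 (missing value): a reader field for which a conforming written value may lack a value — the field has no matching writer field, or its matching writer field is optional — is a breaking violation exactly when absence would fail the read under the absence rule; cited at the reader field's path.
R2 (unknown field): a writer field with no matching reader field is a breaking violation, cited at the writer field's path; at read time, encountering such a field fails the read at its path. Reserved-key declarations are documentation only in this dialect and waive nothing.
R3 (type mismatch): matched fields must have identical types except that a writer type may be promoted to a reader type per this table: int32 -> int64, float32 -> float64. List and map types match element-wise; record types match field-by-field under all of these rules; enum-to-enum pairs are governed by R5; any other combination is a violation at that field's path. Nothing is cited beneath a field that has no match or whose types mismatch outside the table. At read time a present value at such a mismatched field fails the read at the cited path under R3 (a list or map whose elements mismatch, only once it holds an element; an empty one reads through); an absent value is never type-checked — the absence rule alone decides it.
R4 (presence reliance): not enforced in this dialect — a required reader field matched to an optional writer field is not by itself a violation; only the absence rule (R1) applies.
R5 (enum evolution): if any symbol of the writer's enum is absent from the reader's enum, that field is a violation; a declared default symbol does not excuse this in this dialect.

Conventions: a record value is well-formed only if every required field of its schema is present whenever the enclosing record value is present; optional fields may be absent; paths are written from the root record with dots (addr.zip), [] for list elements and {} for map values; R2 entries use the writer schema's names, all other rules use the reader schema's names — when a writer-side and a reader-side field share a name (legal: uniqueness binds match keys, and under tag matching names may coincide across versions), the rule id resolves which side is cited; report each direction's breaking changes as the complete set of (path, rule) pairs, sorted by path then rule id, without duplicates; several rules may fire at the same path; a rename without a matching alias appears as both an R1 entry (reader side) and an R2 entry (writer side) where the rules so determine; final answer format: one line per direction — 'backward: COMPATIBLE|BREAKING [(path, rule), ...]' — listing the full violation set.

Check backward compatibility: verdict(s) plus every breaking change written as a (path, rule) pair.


backward: BREAKING [(archived, R3), (geo, R1), (geo.active, R1)]

in User below, arrows point writer -> reader
backward on User — v2 reading data written by v1:
  channel <- channel (Color -> Color, writer required)
  geo <- geo (Money -> Money, writer optional)
  archived <- archived (bool -> float32, writer optional)
  primary <- primary (bool -> bool, writer required)
  geo.price <- geo.price (float32 -> float32, writer required)
  geo.active <- geo.active (bool -> bool, writer optional)
  geo.city <- geo.notes (string -> string, writer required)
  geo.duration <- geo.duration (int32 -> int32, writer optional)
  rule R3 violated at archived
  rule R1 violated at geo
  rule R1 violated at geo.active
  => 3 violation(s): backward is BREAKING for User
checking off the User differences that do not matter here:
  enum Color (field channel in record User): symbol AMBER added -> matters only for User's forward compatibility — outside the asked direction
  renamed field notes to city in record Money -> no rule fires on it in User's dialect; the asked verdict holds
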